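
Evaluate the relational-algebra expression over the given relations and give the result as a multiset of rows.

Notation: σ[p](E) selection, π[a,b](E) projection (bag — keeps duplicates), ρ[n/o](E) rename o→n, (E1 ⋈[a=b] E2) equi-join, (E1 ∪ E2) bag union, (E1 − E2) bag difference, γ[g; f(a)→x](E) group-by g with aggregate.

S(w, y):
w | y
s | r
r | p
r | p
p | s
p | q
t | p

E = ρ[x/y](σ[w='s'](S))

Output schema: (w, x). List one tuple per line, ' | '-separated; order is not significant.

Row counts bottom-up:
  S → 6
  σ[w='s'](S) → 1
  ρ[x/y](σ[w='s'](S)) → 1

== RESULT ==
w | x
s | r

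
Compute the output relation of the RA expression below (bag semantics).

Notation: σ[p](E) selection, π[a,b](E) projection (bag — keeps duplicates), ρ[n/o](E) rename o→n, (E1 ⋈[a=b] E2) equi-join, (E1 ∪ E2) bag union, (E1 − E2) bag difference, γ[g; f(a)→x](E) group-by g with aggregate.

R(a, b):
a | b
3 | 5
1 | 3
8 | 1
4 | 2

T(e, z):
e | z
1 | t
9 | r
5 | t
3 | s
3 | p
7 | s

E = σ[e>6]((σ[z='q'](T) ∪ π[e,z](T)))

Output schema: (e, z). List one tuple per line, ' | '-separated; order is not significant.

Per-node cardinality:
  T → 6
  σ[z='q'](T) → 0
  T → 6
  π[e,z](T) → 6
  (σ[z='q'](T) ∪ π[e,z](T)) → 6
  σ[e>6]((σ[z='q'](T) ∪ π[e,z](T))) → 2

== RESULT ==
e | z
7 | s
9 | r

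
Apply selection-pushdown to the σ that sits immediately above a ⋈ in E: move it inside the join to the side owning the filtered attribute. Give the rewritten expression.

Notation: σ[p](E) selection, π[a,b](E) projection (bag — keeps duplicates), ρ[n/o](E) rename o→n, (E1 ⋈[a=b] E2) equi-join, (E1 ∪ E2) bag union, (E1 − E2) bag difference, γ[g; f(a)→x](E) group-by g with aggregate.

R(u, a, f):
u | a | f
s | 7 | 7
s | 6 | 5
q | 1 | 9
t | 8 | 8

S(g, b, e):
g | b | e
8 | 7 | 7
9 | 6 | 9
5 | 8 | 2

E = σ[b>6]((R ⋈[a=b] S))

σ filters on b, owned by the right side.
E' = (R ⋈[a=b] σ[b>6](S))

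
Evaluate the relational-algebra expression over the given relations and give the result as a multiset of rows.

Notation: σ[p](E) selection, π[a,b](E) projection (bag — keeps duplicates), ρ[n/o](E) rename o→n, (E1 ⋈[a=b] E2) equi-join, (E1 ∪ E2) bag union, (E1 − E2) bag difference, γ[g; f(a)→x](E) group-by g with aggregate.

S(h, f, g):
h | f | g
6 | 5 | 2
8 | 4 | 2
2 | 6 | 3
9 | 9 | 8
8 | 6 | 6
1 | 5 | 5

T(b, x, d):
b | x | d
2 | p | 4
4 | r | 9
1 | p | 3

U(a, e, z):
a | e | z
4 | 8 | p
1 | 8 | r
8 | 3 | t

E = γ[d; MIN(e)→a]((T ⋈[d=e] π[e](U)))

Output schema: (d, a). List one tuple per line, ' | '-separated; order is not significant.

Per-node cardinality:
  T → 3
  U → 3
  π[e](U) → 3
  (T ⋈[d=e] π[e](U)) → 1
  γ[d; MIN(e)→a]((T ⋈[d=e] π[e](U))) → 1

== RESULT ==
d | a
3 | 3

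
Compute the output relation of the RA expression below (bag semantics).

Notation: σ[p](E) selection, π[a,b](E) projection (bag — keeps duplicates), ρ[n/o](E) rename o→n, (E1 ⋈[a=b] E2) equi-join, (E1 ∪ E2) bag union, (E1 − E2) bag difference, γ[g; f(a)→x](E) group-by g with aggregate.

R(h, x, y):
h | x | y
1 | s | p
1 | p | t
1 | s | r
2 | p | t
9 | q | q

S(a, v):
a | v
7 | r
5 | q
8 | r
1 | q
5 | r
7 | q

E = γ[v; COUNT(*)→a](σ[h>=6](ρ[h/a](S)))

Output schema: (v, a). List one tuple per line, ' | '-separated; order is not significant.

Row counts bottom-up:
  S → 6
  ρ[h/a](S) → 6
  σ[h>=6](ρ[h/a](S)) → 3
  γ[v; COUNT(*)→a](σ[h>=6](ρ[h/a](S))) → 2

== RESULT ==
v | a
q | 1
r | 2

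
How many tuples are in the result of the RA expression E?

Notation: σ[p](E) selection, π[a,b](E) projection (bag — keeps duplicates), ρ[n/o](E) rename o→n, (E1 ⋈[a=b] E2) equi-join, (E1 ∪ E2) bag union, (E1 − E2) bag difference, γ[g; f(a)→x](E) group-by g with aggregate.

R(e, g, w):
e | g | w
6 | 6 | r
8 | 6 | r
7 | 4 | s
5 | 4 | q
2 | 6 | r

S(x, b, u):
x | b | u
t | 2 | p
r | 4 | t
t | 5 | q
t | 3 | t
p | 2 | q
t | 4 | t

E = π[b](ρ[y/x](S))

Subexpression sizes:
  S → 6
  ρ[y/x](S) → 6
  π[b](ρ[y/x](S)) → 6

|E| = 6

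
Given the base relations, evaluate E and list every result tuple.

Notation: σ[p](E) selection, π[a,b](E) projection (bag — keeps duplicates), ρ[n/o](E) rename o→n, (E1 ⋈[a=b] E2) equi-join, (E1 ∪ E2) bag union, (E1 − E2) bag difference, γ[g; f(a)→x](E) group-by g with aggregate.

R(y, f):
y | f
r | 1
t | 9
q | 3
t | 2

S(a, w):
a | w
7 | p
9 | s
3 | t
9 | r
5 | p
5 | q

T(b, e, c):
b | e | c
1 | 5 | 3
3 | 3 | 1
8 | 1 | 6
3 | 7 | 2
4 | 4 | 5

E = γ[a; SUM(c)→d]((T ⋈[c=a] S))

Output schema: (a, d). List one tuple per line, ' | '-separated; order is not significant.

Subexpression sizes:
  T → 5
  S → 6
  (T ⋈[c=a] S) → 3
  γ[a; SUM(c)→d]((T ⋈[c=a] S)) → 2

== RESULT ==
a | d
3 | 3
5 | 10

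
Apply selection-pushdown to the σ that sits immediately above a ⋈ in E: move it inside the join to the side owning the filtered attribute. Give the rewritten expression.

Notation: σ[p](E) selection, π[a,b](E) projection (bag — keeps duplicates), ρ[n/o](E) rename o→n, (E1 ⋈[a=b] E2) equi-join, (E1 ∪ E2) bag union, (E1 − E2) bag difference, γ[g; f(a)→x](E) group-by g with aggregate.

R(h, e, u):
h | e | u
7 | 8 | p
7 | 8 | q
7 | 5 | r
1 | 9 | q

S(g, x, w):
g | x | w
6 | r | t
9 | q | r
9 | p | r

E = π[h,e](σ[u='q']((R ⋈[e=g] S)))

σ filters on u, owned by the left side.
E' = π[h,e]((σ[u='q'](R) ⋈[e=g] S))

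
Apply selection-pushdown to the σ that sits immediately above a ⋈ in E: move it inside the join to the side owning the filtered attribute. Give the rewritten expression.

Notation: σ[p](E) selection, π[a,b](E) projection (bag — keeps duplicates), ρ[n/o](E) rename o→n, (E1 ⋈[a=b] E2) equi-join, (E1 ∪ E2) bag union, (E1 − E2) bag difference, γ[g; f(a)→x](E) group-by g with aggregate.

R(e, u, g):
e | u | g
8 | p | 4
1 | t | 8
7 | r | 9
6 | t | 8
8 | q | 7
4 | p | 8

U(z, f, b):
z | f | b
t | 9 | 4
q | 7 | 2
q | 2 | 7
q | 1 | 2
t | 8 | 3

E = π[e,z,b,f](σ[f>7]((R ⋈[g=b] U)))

σ filters on f, owned by the right side.
E' = π[e,z,b,f]((R ⋈[g=b] σ[f>7](U)))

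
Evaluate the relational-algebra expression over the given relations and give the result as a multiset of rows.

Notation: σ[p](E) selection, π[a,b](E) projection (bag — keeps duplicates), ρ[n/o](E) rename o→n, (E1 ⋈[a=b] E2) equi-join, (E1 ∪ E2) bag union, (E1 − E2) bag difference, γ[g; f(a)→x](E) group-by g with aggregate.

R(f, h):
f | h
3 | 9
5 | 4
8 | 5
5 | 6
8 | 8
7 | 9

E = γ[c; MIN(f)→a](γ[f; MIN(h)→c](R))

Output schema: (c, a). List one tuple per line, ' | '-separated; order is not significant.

Per-node cardinality:
  R → 6
  γ[f; MIN(h)→c](R) → 4
  γ[c; MIN(f)→a](γ[f; MIN(h)→c](R)) → 3

== RESULT ==
c | a
4 | 5
5 | 8
9 | 3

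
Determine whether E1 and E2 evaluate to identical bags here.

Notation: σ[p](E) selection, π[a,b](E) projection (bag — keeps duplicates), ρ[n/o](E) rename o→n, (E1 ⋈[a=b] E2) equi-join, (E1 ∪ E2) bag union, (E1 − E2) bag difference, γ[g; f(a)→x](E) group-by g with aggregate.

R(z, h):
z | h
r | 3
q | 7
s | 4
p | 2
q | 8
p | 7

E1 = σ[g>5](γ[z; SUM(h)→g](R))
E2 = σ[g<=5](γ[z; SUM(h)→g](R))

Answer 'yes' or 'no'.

E1 row counts bottom-up:
  R → 6
  γ[z; SUM(h)→g](R) → 4
  σ[g>5](γ[z; SUM(h)→g](R)) → 2
E2 row counts bottom-up:
  R → 6
  γ[z; SUM(h)→g](R) → 4
  σ[g<=5](γ[z; SUM(h)→g](R)) → 2

E1 result:
z | g
p | 9
q | 15
E2 result:
z | g
r | 3
s | 4
Witness: ('p', 9) appears 1× in E1 but 0× in E2.

no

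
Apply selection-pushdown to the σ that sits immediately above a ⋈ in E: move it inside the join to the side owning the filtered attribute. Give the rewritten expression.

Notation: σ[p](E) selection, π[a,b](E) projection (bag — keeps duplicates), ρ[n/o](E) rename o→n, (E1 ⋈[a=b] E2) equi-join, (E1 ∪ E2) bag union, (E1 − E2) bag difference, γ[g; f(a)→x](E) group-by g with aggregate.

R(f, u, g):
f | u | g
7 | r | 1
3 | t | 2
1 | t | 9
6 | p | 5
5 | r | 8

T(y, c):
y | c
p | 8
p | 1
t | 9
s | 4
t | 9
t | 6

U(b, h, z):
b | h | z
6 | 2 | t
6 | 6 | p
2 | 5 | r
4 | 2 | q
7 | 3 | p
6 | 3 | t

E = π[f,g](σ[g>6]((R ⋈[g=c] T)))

σ filters on g, owned by the left side.
E' = π[f,g]((σ[g>6](R) ⋈[g=c] T))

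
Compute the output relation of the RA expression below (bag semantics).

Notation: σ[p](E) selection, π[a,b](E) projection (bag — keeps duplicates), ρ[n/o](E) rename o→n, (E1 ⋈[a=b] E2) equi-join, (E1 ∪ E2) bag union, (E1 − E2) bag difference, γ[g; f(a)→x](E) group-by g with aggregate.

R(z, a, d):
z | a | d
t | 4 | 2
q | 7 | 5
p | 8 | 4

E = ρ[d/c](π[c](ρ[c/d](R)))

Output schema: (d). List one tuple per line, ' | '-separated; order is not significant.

Row counts bottom-up:
  R → 3
  ρ[c/d](R) → 3
  π[c](ρ[c/d](R)) → 3
  ρ[d/c](π[c](ρ[c/d](R))) → 3

== RESULT ==
d
2
4
5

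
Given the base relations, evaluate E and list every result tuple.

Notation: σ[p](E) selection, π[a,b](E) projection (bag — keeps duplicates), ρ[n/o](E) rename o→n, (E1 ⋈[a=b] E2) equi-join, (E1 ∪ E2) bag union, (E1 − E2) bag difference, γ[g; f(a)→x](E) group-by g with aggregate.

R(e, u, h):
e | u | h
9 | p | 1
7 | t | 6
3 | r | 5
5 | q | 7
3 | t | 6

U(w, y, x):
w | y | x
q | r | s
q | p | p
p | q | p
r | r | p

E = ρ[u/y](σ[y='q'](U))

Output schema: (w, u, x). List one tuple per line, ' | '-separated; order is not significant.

Stepwise |·|:
  U → 4
  σ[y='q'](U) → 1
  ρ[u/y](σ[y='q'](U)) → 1

== RESULT ==
w | u | x
p | q | p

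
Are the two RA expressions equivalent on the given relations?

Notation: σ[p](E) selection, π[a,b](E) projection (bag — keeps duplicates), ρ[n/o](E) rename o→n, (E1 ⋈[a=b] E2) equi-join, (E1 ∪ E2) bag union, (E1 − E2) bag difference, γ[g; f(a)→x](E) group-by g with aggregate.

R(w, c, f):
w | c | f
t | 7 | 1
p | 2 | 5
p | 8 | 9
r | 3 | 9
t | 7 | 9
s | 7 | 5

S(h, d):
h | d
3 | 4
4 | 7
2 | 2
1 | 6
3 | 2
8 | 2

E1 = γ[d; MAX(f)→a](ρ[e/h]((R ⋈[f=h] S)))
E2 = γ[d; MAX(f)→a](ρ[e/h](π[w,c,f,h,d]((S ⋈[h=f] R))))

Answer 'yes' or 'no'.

E1 per-node cardinality:
  R → 6
  S → 6
  (R ⋈[f=h] S) → 1
  ρ[e/h]((R ⋈[f=h] S)) → 1
  γ[d; MAX(f)→a](ρ[e/h]((R ⋈[f=h] S))) → 1
E2 per-node cardinality:
  S → 6
  R → 6
  (S ⋈[h=f] R) → 1
  π[w,c,f,h,d]((S ⋈[h=f] R)) → 1
  ρ[e/h](π[w,c,f,h,d]((S ⋈[h=f] R))) → 1
  γ[d; MAX(f)→a](ρ[e/h](π[w,c,f,h,d]((S ⋈[h=f] R)))) → 1

E1 and E2 produce the same multiset:
d | a
6 | 1

yes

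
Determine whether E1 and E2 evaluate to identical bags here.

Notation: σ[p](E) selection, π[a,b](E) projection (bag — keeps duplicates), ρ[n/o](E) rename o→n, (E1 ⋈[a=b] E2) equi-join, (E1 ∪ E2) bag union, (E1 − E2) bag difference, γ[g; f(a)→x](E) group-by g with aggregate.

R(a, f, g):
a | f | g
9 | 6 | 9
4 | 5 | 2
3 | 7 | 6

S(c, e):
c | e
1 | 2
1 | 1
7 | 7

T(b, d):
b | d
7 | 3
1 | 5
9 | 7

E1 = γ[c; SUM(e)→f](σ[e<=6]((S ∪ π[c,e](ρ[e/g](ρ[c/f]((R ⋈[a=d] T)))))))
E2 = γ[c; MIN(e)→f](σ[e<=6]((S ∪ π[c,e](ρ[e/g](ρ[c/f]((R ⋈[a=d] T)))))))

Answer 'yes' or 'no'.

E1 per-node cardinality:
  S → 3
  R → 3
  T → 3
  (R ⋈[a=d] T) → 1
  ρ[c/f]((R ⋈[a=d] T)) → 1
  ρ[e/g](ρ[c/f]((R ⋈[a=d] T))) → 1
  π[c,e](ρ[e/g](ρ[c/f]((R ⋈[a=d] T)))) → 1
  (S ∪ π[c,e](ρ[e/g](ρ[c/f]((R ⋈[a=d] T))))) → 4
  σ[e<=6]((S ∪ π[c,e](ρ[e/g](ρ[c/f]((R ⋈[a=d] T)))))) → 3
  γ[c; SUM(e)→f](σ[e<=6]((S ∪ π[c,e](ρ[e/g](ρ[c/f]((R ⋈[a=d] T))))))) → 2
E2 per-node cardinality:
  S → 3
  R → 3
  T → 3
  (R ⋈[a=d] T) → 1
  ρ[c/f]((R ⋈[a=d] T)) → 1
  ρ[e/g](ρ[c/f]((R ⋈[a=d] T))) → 1
  π[c,e](ρ[e/g](ρ[c/f]((R ⋈[a=d] T)))) → 1
  (S ∪ π[c,e](ρ[e/g](ρ[c/f]((R ⋈[a=d] T))))) → 4
  σ[e<=6]((S ∪ π[c,e](ρ[e/g](ρ[c/f]((R ⋈[a=d] T)))))) → 3
  γ[c; MIN(e)→f](σ[e<=6]((S ∪ π[c,e](ρ[e/g](ρ[c/f]((R ⋈[a=d] T))))))) → 2

E1 result:
c | f
1 | 3
7 | 6
E2 result:
c | f
1 | 1
7 | 6
Witness: (1, 1) appears 0× in E1 but 1× in E2.

no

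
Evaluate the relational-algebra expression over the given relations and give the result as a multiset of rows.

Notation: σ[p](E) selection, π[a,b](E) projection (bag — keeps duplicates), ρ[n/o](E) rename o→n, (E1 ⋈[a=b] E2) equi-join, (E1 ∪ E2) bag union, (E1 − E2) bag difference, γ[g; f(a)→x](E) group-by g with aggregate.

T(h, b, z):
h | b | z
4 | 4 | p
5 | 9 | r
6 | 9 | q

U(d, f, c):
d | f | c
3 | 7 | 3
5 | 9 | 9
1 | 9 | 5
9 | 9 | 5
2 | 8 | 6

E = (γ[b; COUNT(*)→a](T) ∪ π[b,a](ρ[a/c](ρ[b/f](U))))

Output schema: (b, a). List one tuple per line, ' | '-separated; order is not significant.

Subexpression sizes:
  T → 3
  γ[b; COUNT(*)→a](T) → 2
  U → 5
  ρ[b/f](U) → 5
  ρ[a/c](ρ[b/f](U)) → 5
  π[b,a](ρ[a/c](ρ[b/f](U))) → 5
  (γ[b; COUNT(*)→a](T) ∪ π[b,a](ρ[a/c](ρ[b/f](U)))) → 7

== RESULT ==
b | a
4 | 1
7 | 3
8 | 6
9 | 2
9 | 5
9 | 5
9 | 9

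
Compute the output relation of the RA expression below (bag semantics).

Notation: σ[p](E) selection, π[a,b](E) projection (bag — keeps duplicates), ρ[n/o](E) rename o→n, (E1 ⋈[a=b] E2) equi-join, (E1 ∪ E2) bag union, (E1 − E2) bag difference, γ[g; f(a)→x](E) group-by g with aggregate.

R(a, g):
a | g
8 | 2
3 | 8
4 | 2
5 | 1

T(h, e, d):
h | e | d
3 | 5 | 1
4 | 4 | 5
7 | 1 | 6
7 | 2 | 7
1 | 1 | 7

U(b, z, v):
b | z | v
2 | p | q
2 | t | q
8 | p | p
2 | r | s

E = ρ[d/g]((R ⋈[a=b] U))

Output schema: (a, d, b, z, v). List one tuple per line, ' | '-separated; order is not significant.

Per-node cardinality:
  R → 4
  U → 4
  (R ⋈[a=b] U) → 1
  ρ[d/g]((R ⋈[a=b] U)) → 1

== RESULT ==
a | d | b | z | v
8 | 2 | 8 | p | p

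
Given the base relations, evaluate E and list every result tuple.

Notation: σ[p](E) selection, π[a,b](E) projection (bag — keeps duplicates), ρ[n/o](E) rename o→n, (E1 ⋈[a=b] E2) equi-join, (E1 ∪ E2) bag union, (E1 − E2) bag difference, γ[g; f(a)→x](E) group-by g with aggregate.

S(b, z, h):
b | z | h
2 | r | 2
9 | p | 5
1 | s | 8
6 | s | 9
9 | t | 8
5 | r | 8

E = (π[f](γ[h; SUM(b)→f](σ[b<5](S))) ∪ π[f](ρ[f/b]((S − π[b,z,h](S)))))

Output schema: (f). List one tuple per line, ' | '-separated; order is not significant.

Subexpression sizes:
  S → 6
  σ[b<5](S) → 2
  γ[h; SUM(b)→f](σ[b<5](S)) → 2
  π[f](γ[h; SUM(b)→f](σ[b<5](S))) → 2
  S → 6
  S → 6
  π[b,z,h](S) → 6
  (S − π[b,z,h](S)) → 0
  ρ[f/b]((S − π[b,z,h](S))) → 0
  π[f](ρ[f/b]((S − π[b,z,h](S)))) → 0
  (π[f](γ[h; SUM(b)→f](σ[b<5](S))) ∪ π[f](ρ[f/b]((S − π[b,z,h](S))))) → 2

== RESULT ==
f
1
2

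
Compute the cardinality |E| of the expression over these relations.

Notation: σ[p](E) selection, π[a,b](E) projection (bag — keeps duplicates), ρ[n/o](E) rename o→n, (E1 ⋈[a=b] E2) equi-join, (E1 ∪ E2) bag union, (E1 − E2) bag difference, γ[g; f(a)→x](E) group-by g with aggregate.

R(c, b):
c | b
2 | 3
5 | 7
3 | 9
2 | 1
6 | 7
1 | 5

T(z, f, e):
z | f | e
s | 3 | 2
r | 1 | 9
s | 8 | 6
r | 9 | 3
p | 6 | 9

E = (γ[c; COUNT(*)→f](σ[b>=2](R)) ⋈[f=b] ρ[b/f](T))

Per-node cardinality:
  R → 6
  σ[b>=2](R) → 5
  γ[c; COUNT(*)→f](σ[b>=2](R)) → 5
  T → 5
  ρ[b/f](T) → 5
  (γ[c; COUNT(*)→f](σ[b>=2](R)) ⋈[f=b] ρ[b/f](T)) → 5

|E| = 5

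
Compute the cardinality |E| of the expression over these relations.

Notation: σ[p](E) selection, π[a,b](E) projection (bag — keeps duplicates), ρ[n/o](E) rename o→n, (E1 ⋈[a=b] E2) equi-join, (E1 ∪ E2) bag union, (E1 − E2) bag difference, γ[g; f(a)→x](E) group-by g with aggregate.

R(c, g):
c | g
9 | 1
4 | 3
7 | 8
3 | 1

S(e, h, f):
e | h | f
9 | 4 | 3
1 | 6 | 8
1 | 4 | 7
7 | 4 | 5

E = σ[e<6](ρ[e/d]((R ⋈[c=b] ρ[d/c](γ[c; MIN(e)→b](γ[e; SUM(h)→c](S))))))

Per-node cardinality:
  R → 4
  S → 4
  γ[e; SUM(h)→c](S) → 3
  γ[c; MIN(e)→b](γ[e; SUM(h)→c](S)) → 2
  ρ[d/c](γ[c; MIN(e)→b](γ[e; SUM(h)→c](S))) → 2
  (R ⋈[c=b] ρ[d/c](γ[c; MIN(e)→b](γ[e; SUM(h)→c](S)))) → 1
  ρ[e/d]((R ⋈[c=b] ρ[d/c](γ[c; MIN(e)→b](γ[e; SUM(h)→c](S))))) → 1
  σ[e<6](ρ[e/d]((R ⋈[c=b] ρ[d/c](γ[c; MIN(e)→b](γ[e; SUM(h)→c](S)))))) → 1

|E| = 1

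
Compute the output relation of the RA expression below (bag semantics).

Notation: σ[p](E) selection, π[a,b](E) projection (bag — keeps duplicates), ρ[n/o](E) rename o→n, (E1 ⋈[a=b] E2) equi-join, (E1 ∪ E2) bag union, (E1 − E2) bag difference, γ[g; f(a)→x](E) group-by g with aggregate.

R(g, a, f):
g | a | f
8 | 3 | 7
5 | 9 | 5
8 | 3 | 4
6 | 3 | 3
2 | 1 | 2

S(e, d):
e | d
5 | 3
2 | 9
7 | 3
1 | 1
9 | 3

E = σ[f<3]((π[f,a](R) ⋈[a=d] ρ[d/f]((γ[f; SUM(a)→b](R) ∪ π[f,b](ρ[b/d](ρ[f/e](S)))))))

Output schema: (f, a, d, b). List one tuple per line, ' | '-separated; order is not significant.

Row counts bottom-up:
  R → 5
  π[f,a](R) → 5
  R → 5
  γ[f; SUM(a)→b](R) → 5
  S → 5
  ρ[f/e](S) → 5
  ρ[b/d](ρ[f/e](S)) → 5
  π[f,b](ρ[b/d](ρ[f/e](S))) → 5
  (γ[f; SUM(a)→b](R) ∪ π[f,b](ρ[b/d](ρ[f/e](S)))) → 10
  ρ[d/f]((γ[f; SUM(a)→b](R) ∪ π[f,b](ρ[b/d](ρ[f/e](S))))) → 10
  (π[f,a](R) ⋈[a=d] ρ[d/f]((γ[f; SUM(a)→b](R) ∪ π[f,b](ρ[b/d](ρ[f/e](S)))))) → 5
  σ[f<3]((π[f,a](R) ⋈[a=d] ρ[d/f]((γ[f; SUM(a)→b](R) ∪ π[f,b](ρ[b/d](ρ[f/e](S))))))) → 1

== RESULT ==
f | a | d | b
2 | 1 | 1 | 1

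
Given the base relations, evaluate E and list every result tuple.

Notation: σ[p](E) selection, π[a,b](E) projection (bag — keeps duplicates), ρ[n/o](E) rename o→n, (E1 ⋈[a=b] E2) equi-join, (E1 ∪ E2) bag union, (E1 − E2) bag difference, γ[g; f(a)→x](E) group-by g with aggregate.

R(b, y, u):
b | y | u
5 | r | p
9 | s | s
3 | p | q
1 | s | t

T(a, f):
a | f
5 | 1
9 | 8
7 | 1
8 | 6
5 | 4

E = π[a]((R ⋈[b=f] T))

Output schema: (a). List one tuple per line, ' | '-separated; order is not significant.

Stepwise |·|:
  R → 4
  T → 5
  (R ⋈[b=f] T) → 2
  π[a]((R ⋈[b=f] T)) → 2

== RESULT ==
a
5
7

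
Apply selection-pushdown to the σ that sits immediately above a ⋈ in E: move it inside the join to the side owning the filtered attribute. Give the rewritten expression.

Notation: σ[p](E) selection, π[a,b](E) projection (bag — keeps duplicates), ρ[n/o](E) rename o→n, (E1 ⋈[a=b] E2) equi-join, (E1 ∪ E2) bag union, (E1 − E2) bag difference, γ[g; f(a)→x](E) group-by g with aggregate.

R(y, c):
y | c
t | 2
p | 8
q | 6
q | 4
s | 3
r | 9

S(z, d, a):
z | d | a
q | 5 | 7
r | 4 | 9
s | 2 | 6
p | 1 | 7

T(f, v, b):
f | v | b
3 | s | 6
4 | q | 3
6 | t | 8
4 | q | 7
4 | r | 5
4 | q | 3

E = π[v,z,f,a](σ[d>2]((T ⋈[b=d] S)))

σ filters on d, owned by the right side.
E' = π[v,z,f,a]((T ⋈[b=d] σ[d>2](S)))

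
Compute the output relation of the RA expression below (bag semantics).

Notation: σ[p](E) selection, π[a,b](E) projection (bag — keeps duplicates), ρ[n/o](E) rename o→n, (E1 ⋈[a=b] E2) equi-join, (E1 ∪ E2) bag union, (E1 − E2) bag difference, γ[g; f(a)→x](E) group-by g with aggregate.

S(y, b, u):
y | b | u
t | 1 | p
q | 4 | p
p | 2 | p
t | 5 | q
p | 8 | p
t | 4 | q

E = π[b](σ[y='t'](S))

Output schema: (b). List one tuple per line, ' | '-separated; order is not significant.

Per-node cardinality:
  S → 6
  σ[y='t'](S) → 3
  π[b](σ[y='t'](S)) → 3

== RESULT ==
b
1
4
5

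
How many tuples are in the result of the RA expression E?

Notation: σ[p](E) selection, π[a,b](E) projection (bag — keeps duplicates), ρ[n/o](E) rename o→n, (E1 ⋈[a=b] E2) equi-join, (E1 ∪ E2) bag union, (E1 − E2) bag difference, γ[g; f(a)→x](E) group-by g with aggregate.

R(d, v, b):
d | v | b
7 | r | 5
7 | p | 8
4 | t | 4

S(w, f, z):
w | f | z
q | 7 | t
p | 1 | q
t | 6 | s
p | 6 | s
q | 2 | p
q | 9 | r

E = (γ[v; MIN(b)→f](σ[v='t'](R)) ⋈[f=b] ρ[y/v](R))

Subexpression sizes:
  R → 3
  σ[v='t'](R) → 1
  γ[v; MIN(b)→f](σ[v='t'](R)) → 1
  R → 3
  ρ[y/v](R) → 3
  (γ[v; MIN(b)→f](σ[v='t'](R)) ⋈[f=b] ρ[y/v](R)) → 1

|E| = 1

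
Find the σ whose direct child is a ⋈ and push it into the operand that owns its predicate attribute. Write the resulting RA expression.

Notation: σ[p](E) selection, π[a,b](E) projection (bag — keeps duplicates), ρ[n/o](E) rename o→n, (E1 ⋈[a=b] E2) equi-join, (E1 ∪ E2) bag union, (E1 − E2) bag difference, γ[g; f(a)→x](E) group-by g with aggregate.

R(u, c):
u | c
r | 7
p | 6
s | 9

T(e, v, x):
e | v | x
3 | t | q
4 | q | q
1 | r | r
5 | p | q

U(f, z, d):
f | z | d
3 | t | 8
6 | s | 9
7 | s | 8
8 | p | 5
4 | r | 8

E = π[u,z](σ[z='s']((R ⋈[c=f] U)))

σ filters on z, owned by the right side.
E' = π[u,z]((R ⋈[c=f] σ[z='s'](U)))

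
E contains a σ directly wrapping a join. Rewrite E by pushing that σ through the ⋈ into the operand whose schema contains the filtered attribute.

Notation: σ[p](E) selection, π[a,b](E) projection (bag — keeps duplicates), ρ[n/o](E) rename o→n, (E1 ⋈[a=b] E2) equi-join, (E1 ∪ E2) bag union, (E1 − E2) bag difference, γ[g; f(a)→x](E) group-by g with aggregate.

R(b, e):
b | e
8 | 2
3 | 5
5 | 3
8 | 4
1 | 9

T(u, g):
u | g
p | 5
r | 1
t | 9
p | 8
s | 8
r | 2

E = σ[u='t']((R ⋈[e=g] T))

σ filters on u, owned by the right side.
E' = (R ⋈[e=g] σ[u='t'](T))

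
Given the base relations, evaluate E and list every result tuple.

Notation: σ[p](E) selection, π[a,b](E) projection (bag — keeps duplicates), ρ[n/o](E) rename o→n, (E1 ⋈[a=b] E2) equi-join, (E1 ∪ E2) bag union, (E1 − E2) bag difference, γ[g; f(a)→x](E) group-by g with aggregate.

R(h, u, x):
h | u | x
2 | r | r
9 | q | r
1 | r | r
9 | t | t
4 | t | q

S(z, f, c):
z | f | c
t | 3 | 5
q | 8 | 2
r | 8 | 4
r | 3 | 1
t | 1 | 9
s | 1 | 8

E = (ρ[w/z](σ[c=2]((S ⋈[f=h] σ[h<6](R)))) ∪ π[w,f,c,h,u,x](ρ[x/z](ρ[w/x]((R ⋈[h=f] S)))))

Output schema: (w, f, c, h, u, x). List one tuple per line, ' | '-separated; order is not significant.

Row counts bottom-up:
  S → 6
  R → 5
  σ[h<6](R) → 3
  (S ⋈[f=h] σ[h<6](R)) → 2
  σ[c=2]((S ⋈[f=h] σ[h<6](R))) → 0
  ρ[w/z](σ[c=2]((S ⋈[f=h] σ[h<6](R)))) → 0
  R → 5
  S → 6
  (R ⋈[h=f] S) → 2
  ρ[w/x]((R ⋈[h=f] S)) → 2
  ρ[x/z](ρ[w/x]((R ⋈[h=f] S))) → 2
  π[w,f,c,h,u,x](ρ[x/z](ρ[w/x]((R ⋈[h=f] S)))) → 2
  (ρ[w/z](σ[c=2]((S ⋈[f=h] σ[h<6](R)))) ∪ π[w,f,c,h,u,x](ρ[x/z](ρ[w/x]((R ⋈[h=f] S))))) → 2

== RESULT ==
w | f | c | h | u | x
r | 1 | 8 | 1 | r | s
r | 1 | 9 | 1 | r | t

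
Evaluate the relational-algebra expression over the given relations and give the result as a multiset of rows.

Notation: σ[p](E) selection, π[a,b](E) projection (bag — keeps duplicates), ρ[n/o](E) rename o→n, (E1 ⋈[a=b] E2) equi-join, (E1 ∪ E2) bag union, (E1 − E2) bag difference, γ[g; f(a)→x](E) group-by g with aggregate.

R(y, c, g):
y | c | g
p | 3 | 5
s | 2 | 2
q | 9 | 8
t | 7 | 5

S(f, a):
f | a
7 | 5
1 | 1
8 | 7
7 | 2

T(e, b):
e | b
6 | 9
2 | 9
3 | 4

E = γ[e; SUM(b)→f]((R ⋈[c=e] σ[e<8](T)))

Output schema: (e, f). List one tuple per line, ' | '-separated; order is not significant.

Per-node cardinality:
  R → 4
  T → 3
  σ[e<8](T) → 3
  (R ⋈[c=e] σ[e<8](T)) → 2
  γ[e; SUM(b)→f]((R ⋈[c=e] σ[e<8](T))) → 2

== RESULT ==
e | f
2 | 9
3 | 4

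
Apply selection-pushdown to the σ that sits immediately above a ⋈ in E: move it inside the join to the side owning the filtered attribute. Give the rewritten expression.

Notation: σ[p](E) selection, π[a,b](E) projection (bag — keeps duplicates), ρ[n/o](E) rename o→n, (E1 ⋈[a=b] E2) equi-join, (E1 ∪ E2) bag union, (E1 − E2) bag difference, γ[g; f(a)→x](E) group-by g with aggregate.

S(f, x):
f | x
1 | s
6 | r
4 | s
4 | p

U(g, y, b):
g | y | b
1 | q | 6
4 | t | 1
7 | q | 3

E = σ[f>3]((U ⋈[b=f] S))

σ filters on f, owned by the right side.
E' = (U ⋈[b=f] σ[f>3](S))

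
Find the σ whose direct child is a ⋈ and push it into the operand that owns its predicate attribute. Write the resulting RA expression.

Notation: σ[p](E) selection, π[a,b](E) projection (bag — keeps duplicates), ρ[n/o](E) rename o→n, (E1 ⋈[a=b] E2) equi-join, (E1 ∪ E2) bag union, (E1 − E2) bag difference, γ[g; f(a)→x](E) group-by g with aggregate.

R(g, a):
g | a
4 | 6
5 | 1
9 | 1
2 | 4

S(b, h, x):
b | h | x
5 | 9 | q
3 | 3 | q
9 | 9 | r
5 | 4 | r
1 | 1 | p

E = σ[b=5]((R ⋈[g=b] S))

σ filters on b, owned by the right side.
E' = (R ⋈[g=b] σ[b=5](S))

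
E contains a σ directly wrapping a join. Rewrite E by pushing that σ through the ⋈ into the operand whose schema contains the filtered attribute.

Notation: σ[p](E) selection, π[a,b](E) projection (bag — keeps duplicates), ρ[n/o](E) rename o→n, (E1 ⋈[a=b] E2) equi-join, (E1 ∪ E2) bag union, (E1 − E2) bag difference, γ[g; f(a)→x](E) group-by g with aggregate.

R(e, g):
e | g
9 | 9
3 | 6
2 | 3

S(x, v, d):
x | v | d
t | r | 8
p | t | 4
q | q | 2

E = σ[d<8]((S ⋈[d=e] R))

σ filters on d, owned by the left side.
E' = (σ[d<8](S) ⋈[d=e] R)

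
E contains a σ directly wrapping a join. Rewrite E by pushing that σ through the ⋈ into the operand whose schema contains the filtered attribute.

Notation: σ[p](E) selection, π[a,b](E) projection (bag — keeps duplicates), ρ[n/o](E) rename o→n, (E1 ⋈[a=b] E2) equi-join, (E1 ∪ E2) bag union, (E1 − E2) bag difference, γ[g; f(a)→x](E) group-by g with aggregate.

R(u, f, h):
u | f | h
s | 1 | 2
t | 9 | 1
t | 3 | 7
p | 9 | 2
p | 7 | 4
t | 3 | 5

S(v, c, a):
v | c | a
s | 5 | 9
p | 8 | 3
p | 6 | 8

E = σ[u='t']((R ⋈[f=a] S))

σ filters on u, owned by the left side.
E' = (σ[u='t'](R) ⋈[f=a] S)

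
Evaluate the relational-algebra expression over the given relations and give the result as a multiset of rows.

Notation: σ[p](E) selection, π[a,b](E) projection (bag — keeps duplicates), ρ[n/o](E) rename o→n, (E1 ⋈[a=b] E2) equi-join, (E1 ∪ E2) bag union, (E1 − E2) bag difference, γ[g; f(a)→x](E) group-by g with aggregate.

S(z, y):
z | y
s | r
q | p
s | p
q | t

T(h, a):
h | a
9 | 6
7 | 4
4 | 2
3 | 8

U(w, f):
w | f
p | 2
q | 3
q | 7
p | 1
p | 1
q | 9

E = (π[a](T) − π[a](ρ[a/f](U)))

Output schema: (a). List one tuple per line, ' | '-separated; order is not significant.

Subexpression sizes:
  T → 4
  π[a](T) → 4
  U → 6
  ρ[a/f](U) → 6
  π[a](ρ[a/f](U)) → 6
  (π[a](T) − π[a](ρ[a/f](U))) → 3

== RESULT ==
a
4
6
8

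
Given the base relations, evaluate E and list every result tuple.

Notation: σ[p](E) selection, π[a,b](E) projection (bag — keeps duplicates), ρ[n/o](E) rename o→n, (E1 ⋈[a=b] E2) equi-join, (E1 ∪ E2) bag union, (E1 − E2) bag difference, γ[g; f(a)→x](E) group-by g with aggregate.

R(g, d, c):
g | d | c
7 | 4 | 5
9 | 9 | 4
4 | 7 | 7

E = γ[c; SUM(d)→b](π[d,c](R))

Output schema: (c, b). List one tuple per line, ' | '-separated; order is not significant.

Row counts bottom-up:
  R → 3
  π[d,c](R) → 3
  γ[c; SUM(d)→b](π[d,c](R)) → 3

== RESULT ==
c | b
4 | 9
5 | 4
7 | 7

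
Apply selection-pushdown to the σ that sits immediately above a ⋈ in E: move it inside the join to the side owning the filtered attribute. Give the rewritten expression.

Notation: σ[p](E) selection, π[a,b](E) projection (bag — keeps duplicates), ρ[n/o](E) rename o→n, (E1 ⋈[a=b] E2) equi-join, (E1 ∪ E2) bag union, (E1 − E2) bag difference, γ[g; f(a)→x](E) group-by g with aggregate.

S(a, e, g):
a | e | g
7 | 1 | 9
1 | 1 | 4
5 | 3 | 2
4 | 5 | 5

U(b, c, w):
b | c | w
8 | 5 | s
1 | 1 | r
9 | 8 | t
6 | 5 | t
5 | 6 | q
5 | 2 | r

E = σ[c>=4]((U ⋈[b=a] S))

σ filters on c, owned by the left side.
E' = (σ[c>=4](U) ⋈[b=a] S)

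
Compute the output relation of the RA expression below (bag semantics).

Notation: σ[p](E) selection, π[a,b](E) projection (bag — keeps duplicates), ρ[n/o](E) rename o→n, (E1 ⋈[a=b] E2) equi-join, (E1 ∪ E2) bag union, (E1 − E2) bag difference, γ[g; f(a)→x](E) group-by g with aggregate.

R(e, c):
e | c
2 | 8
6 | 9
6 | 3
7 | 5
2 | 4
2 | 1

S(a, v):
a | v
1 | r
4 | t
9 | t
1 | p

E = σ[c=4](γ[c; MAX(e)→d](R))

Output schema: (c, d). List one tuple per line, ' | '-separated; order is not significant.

Stepwise |·|:
  R → 6
  γ[c; MAX(e)→d](R) → 6
  σ[c=4](γ[c; MAX(e)→d](R)) → 1

== RESULT ==
c | d
4 | 2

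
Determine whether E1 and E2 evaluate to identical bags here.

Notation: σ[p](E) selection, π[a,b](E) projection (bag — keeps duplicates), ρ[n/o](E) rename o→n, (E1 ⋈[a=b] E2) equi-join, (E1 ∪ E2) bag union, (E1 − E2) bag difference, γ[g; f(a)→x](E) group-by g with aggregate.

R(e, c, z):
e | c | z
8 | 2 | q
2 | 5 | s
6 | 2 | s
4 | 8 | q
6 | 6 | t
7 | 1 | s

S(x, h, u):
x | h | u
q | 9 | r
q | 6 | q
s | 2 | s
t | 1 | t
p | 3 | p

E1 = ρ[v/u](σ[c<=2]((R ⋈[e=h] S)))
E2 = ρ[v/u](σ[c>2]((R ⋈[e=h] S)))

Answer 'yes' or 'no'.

E1 row counts bottom-up:
  R → 6
  S → 5
  (R ⋈[e=h] S) → 3
  σ[c<=2]((R ⋈[e=h] S)) → 1
  ρ[v/u](σ[c<=2]((R ⋈[e=h] S))) → 1
E2 row counts bottom-up:
  R → 6
  S → 5
  (R ⋈[e=h] S) → 3
  σ[c>2]((R ⋈[e=h] S)) → 2
  ρ[v/u](σ[c>2]((R ⋈[e=h] S))) → 2

E1 result:
e | c | z | x | h | v
6 | 2 | s | q | 6 | q
E2 result:
e | c | z | x | h | v
2 | 5 | s | s | 2 | s
6 | 6 | t | q | 6 | q
Witness: (2, 5, 's', 's', 2, 's') appears 0× in E1 but 1× in E2.

no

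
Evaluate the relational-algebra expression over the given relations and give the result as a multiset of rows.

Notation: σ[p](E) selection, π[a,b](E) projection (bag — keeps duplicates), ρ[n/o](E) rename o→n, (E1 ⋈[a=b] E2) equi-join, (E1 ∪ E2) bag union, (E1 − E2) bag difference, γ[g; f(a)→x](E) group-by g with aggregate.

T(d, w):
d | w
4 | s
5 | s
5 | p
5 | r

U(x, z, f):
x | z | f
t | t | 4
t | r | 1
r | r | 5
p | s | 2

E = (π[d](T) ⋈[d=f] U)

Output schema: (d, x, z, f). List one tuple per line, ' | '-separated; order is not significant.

Subexpression sizes:
  T → 4
  π[d](T) → 4
  U → 4
  (π[d](T) ⋈[d=f] U) → 4

== RESULT ==
d | x | z | f
4 | t | t | 4
5 | r | r | 5
5 | r | r | 5
5 | r | r | 5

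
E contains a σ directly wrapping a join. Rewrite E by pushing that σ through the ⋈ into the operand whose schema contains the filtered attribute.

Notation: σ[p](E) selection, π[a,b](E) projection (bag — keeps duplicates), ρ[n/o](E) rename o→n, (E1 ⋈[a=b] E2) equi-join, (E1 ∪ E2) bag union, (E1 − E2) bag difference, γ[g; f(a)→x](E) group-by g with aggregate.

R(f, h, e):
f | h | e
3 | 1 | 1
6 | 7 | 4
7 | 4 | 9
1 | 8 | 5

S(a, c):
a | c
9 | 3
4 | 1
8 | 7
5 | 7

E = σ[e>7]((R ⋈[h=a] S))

σ filters on e, owned by the left side.
E' = (σ[e>7](R) ⋈[h=a] S)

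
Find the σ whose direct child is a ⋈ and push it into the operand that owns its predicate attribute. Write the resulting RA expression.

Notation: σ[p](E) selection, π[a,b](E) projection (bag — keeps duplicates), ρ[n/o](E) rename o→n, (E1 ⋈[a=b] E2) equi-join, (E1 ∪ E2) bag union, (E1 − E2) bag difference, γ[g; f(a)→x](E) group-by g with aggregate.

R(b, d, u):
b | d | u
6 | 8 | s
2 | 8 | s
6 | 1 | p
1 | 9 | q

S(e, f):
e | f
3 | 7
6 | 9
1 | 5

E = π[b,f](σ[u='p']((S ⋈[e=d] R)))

σ filters on u, owned by the right side.
E' = π[b,f]((S ⋈[e=d] σ[u='p'](R)))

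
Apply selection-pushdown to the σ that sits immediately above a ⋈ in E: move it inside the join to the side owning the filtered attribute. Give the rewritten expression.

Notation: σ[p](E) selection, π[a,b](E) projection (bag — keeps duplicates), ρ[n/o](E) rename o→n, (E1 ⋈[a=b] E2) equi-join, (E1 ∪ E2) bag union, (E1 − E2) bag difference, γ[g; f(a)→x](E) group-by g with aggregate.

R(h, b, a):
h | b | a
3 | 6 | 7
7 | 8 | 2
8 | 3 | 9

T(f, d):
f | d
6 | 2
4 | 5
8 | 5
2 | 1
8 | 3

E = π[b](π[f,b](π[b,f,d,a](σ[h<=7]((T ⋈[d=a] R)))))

σ filters on h, owned by the right side.
E' = π[b](π[f,b](π[b,f,d,a]((T ⋈[d=a] σ[h<=7](R)))))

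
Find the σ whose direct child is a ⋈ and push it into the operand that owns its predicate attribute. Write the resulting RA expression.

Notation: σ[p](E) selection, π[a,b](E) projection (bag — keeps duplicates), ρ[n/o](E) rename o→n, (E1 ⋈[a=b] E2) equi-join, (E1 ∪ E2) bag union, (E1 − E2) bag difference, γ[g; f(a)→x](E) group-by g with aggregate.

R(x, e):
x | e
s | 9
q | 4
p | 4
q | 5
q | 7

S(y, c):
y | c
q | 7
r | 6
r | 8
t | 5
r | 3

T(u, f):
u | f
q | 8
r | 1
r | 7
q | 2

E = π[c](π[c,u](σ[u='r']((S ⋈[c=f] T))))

σ filters on u, owned by the right side.
E' = π[c](π[c,u]((S ⋈[c=f] σ[u='r'](T))))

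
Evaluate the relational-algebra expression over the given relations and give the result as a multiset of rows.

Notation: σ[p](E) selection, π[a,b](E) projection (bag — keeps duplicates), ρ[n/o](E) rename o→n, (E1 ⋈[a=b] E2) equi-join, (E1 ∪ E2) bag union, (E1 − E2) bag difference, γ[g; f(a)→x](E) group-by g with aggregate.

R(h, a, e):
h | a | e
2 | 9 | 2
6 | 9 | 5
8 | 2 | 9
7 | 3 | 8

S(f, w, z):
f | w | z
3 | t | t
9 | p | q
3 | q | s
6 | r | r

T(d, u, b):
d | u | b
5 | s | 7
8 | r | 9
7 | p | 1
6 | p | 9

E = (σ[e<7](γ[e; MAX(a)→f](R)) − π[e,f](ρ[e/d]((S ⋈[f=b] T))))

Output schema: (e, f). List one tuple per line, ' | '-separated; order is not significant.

Stepwise |·|:
  R → 4
  γ[e; MAX(a)→f](R) → 4
  σ[e<7](γ[e; MAX(a)→f](R)) → 2
  S → 4
  T → 4
  (S ⋈[f=b] T) → 2
  ρ[e/d]((S ⋈[f=b] T)) → 2
  π[e,f](ρ[e/d]((S ⋈[f=b] T))) → 2
  (σ[e<7](γ[e; MAX(a)→f](R)) − π[e,f](ρ[e/d]((S ⋈[f=b] T)))) → 2

== RESULT ==
e | f
2 | 9
5 | 9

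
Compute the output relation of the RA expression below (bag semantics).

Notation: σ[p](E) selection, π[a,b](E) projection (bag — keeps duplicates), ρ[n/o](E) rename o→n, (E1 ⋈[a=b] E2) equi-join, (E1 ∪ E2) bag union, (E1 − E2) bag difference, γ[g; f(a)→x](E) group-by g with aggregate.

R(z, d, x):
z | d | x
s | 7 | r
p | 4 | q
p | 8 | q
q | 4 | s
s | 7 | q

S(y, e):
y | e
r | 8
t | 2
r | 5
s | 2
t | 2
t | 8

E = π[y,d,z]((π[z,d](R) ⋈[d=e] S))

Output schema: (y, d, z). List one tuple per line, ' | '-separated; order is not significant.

Row counts bottom-up:
  R → 5
  π[z,d](R) → 5
  S → 6
  (π[z,d](R) ⋈[d=e] S) → 2
  π[y,d,z]((π[z,d](R) ⋈[d=e] S)) → 2

== RESULT ==
y | d | z
r | 8 | p
t | 8 | p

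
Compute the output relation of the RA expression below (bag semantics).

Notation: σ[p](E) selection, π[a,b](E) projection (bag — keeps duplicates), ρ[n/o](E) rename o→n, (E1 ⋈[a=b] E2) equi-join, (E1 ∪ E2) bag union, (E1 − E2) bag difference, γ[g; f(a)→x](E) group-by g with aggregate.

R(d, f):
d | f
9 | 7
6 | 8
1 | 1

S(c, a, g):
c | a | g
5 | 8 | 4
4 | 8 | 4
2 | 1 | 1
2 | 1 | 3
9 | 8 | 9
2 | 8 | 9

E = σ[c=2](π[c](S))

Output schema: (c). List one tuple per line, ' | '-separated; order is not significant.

Per-node cardinality:
  S → 6
  π[c](S) → 6
  σ[c=2](π[c](S)) → 3

== RESULT ==
c
2
2
2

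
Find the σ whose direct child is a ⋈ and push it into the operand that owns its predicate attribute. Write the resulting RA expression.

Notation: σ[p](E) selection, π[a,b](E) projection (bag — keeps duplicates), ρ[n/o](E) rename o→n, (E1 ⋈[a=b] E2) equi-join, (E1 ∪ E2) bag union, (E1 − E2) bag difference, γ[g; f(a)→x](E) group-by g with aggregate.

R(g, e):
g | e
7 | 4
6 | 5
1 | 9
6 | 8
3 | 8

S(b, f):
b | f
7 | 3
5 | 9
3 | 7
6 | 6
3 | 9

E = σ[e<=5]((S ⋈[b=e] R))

σ filters on e, owned by the right side.
E' = (S ⋈[b=e] σ[e<=5](R))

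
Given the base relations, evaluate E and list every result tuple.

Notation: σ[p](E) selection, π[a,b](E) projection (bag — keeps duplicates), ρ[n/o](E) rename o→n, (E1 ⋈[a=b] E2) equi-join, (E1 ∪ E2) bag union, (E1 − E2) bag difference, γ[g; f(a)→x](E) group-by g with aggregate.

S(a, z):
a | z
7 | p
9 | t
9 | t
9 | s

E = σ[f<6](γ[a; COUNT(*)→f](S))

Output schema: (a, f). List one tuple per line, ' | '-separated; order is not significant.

Subexpression sizes:
  S → 4
  γ[a; COUNT(*)→f](S) → 2
  σ[f<6](γ[a; COUNT(*)→f](S)) → 2

== RESULT ==
a | f
7 | 1
9 | 3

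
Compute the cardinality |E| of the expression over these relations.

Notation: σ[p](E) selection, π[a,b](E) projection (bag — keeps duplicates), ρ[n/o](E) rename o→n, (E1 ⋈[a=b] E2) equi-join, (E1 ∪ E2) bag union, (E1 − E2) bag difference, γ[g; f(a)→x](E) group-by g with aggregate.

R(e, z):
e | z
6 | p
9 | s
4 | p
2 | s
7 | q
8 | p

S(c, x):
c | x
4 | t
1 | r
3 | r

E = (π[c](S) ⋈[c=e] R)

Per-node cardinality:
  S → 3
  π[c](S) → 3
  R → 6
  (π[c](S) ⋈[c=e] R) → 1

|E| = 1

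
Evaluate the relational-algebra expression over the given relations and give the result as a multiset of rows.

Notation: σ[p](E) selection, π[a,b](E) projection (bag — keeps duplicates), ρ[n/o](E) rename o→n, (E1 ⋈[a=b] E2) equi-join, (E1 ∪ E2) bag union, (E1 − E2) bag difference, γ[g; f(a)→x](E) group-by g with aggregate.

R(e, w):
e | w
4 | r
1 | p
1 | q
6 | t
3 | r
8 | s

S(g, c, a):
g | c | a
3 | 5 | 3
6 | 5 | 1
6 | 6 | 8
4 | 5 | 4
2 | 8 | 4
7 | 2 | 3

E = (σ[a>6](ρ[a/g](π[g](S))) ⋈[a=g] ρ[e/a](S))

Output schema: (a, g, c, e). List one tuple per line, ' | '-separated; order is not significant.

Per-node cardinality:
  S → 6
  π[g](S) → 6
  ρ[a/g](π[g](S)) → 6
  σ[a>6](ρ[a/g](π[g](S))) → 1
  S → 6
  ρ[e/a](S) → 6
  (σ[a>6](ρ[a/g](π[g](S))) ⋈[a=g] ρ[e/a](S)) → 1

== RESULT ==
a | g | c | e
7 | 7 | 2 | 3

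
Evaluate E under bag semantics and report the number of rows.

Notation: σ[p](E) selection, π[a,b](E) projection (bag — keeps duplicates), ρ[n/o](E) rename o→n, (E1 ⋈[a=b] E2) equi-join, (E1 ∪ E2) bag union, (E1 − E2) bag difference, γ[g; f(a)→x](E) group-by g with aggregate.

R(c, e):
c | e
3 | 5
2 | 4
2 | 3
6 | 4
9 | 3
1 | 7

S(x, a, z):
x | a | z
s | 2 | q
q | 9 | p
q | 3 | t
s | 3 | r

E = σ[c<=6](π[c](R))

Stepwise |·|:
  R → 6
  π[c](R) → 6
  σ[c<=6](π[c](R)) → 5

|E| = 5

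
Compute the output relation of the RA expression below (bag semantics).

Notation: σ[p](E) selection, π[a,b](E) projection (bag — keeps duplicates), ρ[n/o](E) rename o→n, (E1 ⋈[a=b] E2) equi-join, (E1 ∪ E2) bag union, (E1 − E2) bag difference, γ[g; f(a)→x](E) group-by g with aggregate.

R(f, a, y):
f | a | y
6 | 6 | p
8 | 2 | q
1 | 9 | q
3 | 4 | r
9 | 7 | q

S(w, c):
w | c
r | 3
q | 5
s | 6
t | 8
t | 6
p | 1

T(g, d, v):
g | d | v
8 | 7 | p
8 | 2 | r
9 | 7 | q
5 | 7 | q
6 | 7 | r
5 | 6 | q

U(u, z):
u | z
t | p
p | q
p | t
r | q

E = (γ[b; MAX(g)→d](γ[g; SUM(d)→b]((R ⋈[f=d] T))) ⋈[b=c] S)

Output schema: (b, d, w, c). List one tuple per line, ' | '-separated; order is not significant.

Row counts bottom-up:
  R → 5
  T → 6
  (R ⋈[f=d] T) → 1
  γ[g; SUM(d)→b]((R ⋈[f=d] T)) → 1
  γ[b; MAX(g)→d](γ[g; SUM(d)→b]((R ⋈[f=d] T))) → 1
  S → 6
  (γ[b; MAX(g)→d](γ[g; SUM(d)→b]((R ⋈[f=d] T))) ⋈[b=c] S) → 2

== RESULT ==
b | d | w | c
6 | 5 | s | 6
6 | 5 | t | 6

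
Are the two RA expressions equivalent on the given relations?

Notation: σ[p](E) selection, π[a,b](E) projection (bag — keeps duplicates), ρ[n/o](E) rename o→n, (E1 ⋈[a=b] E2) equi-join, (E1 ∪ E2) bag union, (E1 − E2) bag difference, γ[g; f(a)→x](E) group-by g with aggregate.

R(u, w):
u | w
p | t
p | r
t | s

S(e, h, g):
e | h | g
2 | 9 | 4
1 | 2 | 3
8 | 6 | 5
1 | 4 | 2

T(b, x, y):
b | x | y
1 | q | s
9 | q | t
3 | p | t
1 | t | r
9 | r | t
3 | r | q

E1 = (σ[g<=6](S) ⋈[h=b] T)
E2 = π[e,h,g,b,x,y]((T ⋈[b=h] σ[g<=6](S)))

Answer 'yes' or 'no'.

E1 per-node cardinality:
  S → 4
  σ[g<=6](S) → 4
  T → 6
  (σ[g<=6](S) ⋈[h=b] T) → 2
E2 per-node cardinality:
  T → 6
  S → 4
  σ[g<=6](S) → 4
  (T ⋈[b=h] σ[g<=6](S)) → 2
  π[e,h,g,b,x,y]((T ⋈[b=h] σ[g<=6](S))) → 2

E1 and E2 produce the same multiset:
e | h | g | b | x | y
2 | 9 | 4 | 9 | q | t
2 | 9 | 4 | 9 | r | t

yes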